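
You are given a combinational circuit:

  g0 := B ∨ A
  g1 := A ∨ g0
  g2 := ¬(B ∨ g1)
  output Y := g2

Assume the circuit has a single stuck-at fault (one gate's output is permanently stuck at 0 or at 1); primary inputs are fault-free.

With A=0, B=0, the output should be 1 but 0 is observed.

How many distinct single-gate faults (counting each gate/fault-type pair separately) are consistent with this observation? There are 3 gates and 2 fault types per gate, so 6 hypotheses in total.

3

Fault-free: g0=0, g1=0, g2=1 → 1. Observed 0.
  g0 stuck-at-0: output 1 ✗
  g0 stuck-at-1: output 0 ✓
  g1 stuck-at-0: output 1 ✗
  g1 stuck-at-1: output 0 ✓
  g2 stuck-at-0: output 0 ✓
  g2 stuck-at-1: output 1 ✗
Consistent faults: {g0 stuck-at-1, g1 stuck-at-1, g2 stuck-at-0} — 3 in all.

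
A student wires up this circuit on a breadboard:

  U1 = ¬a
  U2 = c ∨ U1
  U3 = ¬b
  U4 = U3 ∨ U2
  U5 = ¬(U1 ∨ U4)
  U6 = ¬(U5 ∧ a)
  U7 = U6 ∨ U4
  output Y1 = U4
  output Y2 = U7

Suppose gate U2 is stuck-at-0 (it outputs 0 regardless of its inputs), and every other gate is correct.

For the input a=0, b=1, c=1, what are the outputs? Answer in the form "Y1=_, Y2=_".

Propagate with U2 forced: U1=1, U2=0 [stuck-at-0], U3=0, U4=0, U5=0, U6=1, U7=1.
So the outputs are Y1=0, Y2=1. (Without the fault they would be Y1=1, Y2=1.)

Y1=0, Y2=1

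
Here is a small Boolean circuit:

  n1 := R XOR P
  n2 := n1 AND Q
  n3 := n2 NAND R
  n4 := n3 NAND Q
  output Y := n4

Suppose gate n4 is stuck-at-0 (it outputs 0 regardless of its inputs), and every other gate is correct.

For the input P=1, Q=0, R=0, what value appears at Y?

0

Propagate with n4 forced: n1=1, n2=0, n3=1, n4=0 [stuck-at-0].
So Y = 0. (Without the fault it would be 1.)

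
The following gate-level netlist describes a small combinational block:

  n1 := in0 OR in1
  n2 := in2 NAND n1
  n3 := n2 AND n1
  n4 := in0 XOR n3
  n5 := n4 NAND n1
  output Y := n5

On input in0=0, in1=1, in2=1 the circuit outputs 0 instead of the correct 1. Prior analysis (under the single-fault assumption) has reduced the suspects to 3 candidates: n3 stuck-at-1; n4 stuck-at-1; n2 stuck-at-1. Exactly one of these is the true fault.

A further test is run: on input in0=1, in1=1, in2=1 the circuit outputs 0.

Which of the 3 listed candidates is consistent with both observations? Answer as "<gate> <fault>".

Evaluate each candidate on input in0=1, in1=1, in2=1:
  n3 stuck-at-1: n1=1, n2=0, n3=1 [stuck-at-1], n4=0, n5=1 → 1 — eliminated
  n4 stuck-at-1: n1=1, n2=0, n3=0, n4=1 [stuck-at-1], n5=0 → 0 — matches
  n2 stuck-at-1: n1=1, n2=1 [stuck-at-1], n3=1, n4=0, n5=1 → 1 — eliminated
Only n4 stuck-at-1 reproduces the observed 0.

n4 stuck-at-1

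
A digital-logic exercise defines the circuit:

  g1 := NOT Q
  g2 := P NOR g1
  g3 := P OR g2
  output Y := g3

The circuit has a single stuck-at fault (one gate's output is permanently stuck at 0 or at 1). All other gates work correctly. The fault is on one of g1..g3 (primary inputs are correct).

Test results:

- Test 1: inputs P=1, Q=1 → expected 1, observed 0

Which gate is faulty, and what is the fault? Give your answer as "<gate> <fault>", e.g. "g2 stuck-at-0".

Fault-free values for test 1 (P=1, Q=1): g1=0, g2=0, g3=1, giving Y=1. Observed 0.
Test 1: faults giving observed 0 are {g3 stuck-at-0}.
Only g3 stuck-at-0 is consistent with every test.

g3 stuck-at-0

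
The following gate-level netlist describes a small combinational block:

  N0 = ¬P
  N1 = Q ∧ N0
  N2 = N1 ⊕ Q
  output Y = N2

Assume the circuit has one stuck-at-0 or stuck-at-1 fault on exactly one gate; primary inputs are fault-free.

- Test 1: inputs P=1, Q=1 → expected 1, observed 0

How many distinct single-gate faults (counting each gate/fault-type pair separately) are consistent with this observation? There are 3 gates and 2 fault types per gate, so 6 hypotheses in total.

3

Fault-free: N0=0, N1=0, N2=1 → 1. Observed 0.
  N0 stuck-at-0: output 1 ✗
  N0 stuck-at-1: output 0 ✓
  N1 stuck-at-0: output 1 ✗
  N1 stuck-at-1: output 0 ✓
  N2 stuck-at-0: output 0 ✓
  N2 stuck-at-1: output 1 ✗
Consistent faults: {N0 stuck-at-1, N1 stuck-at-1, N2 stuck-at-0} — 3 in all.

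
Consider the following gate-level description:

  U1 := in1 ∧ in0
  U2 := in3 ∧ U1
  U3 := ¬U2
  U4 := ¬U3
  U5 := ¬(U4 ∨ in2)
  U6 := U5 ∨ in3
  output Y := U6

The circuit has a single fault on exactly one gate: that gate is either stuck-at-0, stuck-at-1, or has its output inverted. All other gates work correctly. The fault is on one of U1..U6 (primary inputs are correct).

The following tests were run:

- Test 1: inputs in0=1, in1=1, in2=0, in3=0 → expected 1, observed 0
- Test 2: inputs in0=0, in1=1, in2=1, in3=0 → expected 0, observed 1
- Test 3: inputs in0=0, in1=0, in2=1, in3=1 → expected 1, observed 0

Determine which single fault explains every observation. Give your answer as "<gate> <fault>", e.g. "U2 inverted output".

Fault-free values for test 1 (in0=1, in1=1, in2=0, in3=0): U1=1, U2=0, U3=1, U4=0, U5=1, U6=1, giving Y=1. Observed 0.
Test 1: faults giving observed 0 are {U2 stuck-at-1, U2 inverted output, U3 stuck-at-0, U3 inverted output, U4 stuck-at-1, U4 inverted output, U5 stuck-at-0, U5 inverted output, U6 stuck-at-0, U6 inverted output}.
Test 2 (in0=0, in1=1, in2=1, in3=0): fault-free U1=0, U2=0, U3=1, U4=0, U5=0, U6=0 → 0; observed 1. Eliminates U2 stuck-at-1, U2 inverted output, U3 stuck-at-0, U3 inverted output, U4 stuck-at-1, U4 inverted output, U5 stuck-at-0, U6 stuck-at-0.
Test 3 (in0=0, in1=0, in2=1, in3=1): fault-free U1=0, U2=0, U3=1, U4=0, U5=0, U6=1 → 1; observed 0. Eliminates U5 inverted output.
Only U6 inverted output is consistent with every test.

U6 inverted output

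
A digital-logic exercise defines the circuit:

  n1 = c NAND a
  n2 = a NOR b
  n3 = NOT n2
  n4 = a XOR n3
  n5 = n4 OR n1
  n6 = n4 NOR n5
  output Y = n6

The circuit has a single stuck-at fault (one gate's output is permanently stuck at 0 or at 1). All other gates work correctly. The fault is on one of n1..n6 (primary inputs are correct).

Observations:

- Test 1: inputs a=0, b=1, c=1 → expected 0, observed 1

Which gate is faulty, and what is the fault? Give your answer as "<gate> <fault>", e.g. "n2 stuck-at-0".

n6 stuck-at-1

Fault-free values for test 1 (a=0, b=1, c=1): n1=1, n2=0, n3=1, n4=1, n5=1, n6=0, giving Y=0. Observed 1.
Test 1: faults giving observed 1 are {n6 stuck-at-1}.
Only n6 stuck-at-1 is consistent with every test.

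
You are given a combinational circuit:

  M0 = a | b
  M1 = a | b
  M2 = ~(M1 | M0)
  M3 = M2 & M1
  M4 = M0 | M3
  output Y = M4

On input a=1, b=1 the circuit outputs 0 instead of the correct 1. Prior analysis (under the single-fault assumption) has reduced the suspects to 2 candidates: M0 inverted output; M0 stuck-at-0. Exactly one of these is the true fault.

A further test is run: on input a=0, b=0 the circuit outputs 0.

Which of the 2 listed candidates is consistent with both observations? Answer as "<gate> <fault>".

M0 stuck-at-0

Evaluate each candidate on input a=0, b=0:
  M0 inverted output: M0=1 [inverted output], M1=0, M2=0, M3=0, M4=1 → 1 — eliminated
  M0 stuck-at-0: M0=0 [stuck-at-0], M1=0, M2=1, M3=0, M4=0 → 0 — matches
Only M0 stuck-at-0 reproduces the observed 0.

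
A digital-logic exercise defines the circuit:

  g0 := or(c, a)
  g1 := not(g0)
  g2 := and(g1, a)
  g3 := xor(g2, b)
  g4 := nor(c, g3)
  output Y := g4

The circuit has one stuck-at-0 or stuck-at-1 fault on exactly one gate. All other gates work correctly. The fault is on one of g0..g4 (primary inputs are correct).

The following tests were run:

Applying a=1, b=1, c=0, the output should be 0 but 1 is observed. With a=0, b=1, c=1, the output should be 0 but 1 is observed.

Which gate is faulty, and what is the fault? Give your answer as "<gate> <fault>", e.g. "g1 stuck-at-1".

g4 stuck-at-1

Fault-free values for test 1 (a=1, b=1, c=0): g0=1, g1=0, g2=0, g3=1, g4=0, giving Y=0. Observed 1.
Test 1: faults giving observed 1 are {g0 stuck-at-0, g1 stuck-at-1, g2 stuck-at-1, g3 stuck-at-0, g4 stuck-at-1}.
Test 2 (a=0, b=1, c=1): fault-free g0=1, g1=0, g2=0, g3=1, g4=0 → 0; observed 1. Eliminates g0 stuck-at-0, g1 stuck-at-1, g2 stuck-at-1, g3 stuck-at-0.
Only g4 stuck-at-1 is consistent with every test.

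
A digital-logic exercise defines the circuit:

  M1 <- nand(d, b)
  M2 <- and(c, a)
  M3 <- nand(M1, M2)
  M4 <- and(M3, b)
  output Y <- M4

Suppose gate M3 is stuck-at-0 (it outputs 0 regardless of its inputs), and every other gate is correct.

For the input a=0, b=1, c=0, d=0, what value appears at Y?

0

Propagate with M3 forced: M1=1, M2=0, M3=0 [stuck-at-0], M4=0.
So Y = 0. (Without the fault it would be 1.)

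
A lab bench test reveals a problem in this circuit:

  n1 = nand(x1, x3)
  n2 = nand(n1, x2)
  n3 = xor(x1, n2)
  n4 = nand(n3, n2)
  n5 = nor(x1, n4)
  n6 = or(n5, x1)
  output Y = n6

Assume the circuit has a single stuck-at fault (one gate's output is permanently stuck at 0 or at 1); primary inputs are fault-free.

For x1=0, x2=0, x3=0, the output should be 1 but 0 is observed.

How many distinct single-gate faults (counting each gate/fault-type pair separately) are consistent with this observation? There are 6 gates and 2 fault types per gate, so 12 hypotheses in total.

5

Fault-free: n1=1, n2=1, n3=1, n4=0, n5=1, n6=1 → 1. Observed 0.
  n1 stuck-at-0: output 1 ✗
  n1 stuck-at-1: output 1 ✗
  n2 stuck-at-0: output 0 ✓
  n2 stuck-at-1: output 1 ✗
  n3 stuck-at-0: output 0 ✓
  n3 stuck-at-1: output 1 ✗
  n4 stuck-at-0: output 1 ✗
  n4 stuck-at-1: output 0 ✓
  n5 stuck-at-0: output 0 ✓
  n5 stuck-at-1: output 1 ✗
  n6 stuck-at-0: output 0 ✓
  n6 stuck-at-1: output 1 ✗
Consistent faults: {n2 stuck-at-0, n3 stuck-at-0, n4 stuck-at-1, n5 stuck-at-0, n6 stuck-at-0} — 5 in all.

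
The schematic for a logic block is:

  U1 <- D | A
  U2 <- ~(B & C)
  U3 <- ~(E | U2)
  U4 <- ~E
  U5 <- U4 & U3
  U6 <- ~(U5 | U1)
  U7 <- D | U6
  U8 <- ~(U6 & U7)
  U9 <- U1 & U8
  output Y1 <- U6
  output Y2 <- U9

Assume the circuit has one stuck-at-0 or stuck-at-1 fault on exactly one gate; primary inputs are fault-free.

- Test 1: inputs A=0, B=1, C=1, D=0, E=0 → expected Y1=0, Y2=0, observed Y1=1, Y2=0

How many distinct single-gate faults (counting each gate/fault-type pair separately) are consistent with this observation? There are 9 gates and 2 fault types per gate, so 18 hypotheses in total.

5

Fault-free: U1=0, U2=0, U3=1, U4=1, U5=1, U6=0, U7=0, U8=1, U9=0 → Y1=0, Y2=0. Observed Y1=1, Y2=0.
  U1: none of the 2 fault types match ✗
  U2: stuck-at-1 ✓; others ✗
  U3: stuck-at-0 ✓; others ✗
  U4: stuck-at-0 ✓; others ✗
  U5: stuck-at-0 ✓; others ✗
  U6: stuck-at-1 ✓; others ✗
  U7: none of the 2 fault types match ✗
  U8: none of the 2 fault types match ✗
  U9: none of the 2 fault types match ✗
Consistent faults: {U2 stuck-at-1, U3 stuck-at-0, U4 stuck-at-0, U5 stuck-at-0, U6 stuck-at-1} — 5 in all.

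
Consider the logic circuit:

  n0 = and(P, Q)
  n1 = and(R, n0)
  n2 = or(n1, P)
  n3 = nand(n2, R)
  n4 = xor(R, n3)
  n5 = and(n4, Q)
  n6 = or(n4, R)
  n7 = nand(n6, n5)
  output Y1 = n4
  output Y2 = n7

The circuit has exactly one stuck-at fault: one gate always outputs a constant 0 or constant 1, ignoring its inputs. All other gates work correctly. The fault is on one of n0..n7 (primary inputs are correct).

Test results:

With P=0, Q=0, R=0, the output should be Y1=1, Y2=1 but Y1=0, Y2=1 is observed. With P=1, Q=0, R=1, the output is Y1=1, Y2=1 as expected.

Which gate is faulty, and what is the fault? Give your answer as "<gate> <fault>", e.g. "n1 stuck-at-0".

Fault-free values for test 1 (P=0, Q=0, R=0): n0=0, n1=0, n2=0, n3=1, n4=1, n5=0, n6=1, n7=1, giving Y1=1, Y2=1. Observed Y1=0, Y2=1.
Test 1: faults giving observed Y1=0, Y2=1 are {n3 stuck-at-0, n4 stuck-at-0}.
Test 2 (P=1, Q=0, R=1): fault-free n0=0, n1=0, n2=1, n3=0, n4=1, n5=0, n6=1, n7=1 → Y1=1, Y2=1; observed Y1=1, Y2=1. Eliminates n4 stuck-at-0.
Only n3 stuck-at-0 is consistent with every test.

n3 stuck-at-0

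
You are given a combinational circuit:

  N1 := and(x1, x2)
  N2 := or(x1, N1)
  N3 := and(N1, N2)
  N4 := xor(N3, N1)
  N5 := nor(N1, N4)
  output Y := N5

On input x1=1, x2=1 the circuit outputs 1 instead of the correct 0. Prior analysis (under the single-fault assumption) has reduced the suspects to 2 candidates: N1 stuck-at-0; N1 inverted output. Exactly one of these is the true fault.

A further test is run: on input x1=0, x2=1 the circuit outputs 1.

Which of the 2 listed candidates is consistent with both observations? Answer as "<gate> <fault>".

Evaluate each candidate on input x1=0, x2=1:
  N1 stuck-at-0: N1=0 [stuck-at-0], N2=0, N3=0, N4=0, N5=1 → 1 — matches
  N1 inverted output: N1=1 [inverted output], N2=1, N3=1, N4=0, N5=0 → 0 — eliminated
Only N1 stuck-at-0 reproduces the observed 1.

N1 stuck-at-0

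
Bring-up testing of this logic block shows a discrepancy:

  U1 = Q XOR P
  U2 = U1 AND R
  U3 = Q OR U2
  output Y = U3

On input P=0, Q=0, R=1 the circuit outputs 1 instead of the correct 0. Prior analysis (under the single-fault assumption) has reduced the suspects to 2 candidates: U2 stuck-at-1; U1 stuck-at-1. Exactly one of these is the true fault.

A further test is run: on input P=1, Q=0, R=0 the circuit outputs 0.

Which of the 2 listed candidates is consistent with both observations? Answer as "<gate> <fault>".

U1 stuck-at-1

Evaluate each candidate on input P=1, Q=0, R=0:
  U2 stuck-at-1: U1=1, U2=1 [stuck-at-1], U3=1 → 1 — eliminated
  U1 stuck-at-1: U1=1 [stuck-at-1], U2=0, U3=0 → 0 — matches
Only U1 stuck-at-1 reproduces the observed 0.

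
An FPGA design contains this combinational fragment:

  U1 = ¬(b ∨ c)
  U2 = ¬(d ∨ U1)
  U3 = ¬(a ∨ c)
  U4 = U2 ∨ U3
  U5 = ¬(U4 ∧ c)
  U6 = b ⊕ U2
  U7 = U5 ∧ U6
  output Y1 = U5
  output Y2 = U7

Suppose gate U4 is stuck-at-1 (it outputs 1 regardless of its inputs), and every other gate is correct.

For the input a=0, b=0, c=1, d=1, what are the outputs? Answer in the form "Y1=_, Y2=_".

Propagate with U4 forced: U1=0, U2=0, U3=0, U4=1 [stuck-at-1], U5=0, U6=0, U7=0.
So the outputs are Y1=0, Y2=0. (Without the fault they would be Y1=1, Y2=0.)

Y1=0, Y2=0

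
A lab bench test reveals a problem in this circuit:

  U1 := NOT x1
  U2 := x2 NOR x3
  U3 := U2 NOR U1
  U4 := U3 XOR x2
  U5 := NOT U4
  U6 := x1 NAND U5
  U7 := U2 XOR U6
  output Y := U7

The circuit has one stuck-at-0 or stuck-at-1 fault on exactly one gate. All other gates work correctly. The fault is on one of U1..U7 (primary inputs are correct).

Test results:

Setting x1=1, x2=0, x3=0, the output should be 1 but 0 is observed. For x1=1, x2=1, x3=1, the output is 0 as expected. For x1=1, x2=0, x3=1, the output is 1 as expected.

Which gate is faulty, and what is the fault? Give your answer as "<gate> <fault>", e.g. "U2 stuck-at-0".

U3 stuck-at-1

Fault-free values for test 1 (x1=1, x2=0, x3=0): U1=0, U2=1, U3=0, U4=0, U5=1, U6=0, U7=1, giving Y=1. Observed 0.
Test 1: faults giving observed 0 are {U3 stuck-at-1, U4 stuck-at-1, U5 stuck-at-0, U6 stuck-at-1, U7 stuck-at-0}.
Test 2 (x1=1, x2=1, x3=1): fault-free U1=0, U2=0, U3=1, U4=0, U5=1, U6=0, U7=0 → 0; observed 0. Eliminates U4 stuck-at-1, U5 stuck-at-0, U6 stuck-at-1.
Test 3 (x1=1, x2=0, x3=1): fault-free U1=0, U2=0, U3=1, U4=1, U5=0, U6=1, U7=1 → 1; observed 1. Eliminates U7 stuck-at-0.
Only U3 stuck-at-1 is consistent with every test.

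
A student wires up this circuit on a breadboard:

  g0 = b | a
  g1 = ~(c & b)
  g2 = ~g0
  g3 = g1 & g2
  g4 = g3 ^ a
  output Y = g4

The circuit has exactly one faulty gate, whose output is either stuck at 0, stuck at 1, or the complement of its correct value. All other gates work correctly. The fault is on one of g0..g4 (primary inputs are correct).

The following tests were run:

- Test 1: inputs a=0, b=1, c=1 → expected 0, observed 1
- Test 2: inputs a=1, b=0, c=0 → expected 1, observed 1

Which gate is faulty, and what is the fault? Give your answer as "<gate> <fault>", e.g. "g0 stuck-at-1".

Fault-free values for test 1 (a=0, b=1, c=1): g0=1, g1=0, g2=0, g3=0, g4=0, giving Y=0. Observed 1.
Test 1: faults giving observed 1 are {g3 stuck-at-1, g3 inverted output, g4 stuck-at-1, g4 inverted output}.
Test 2 (a=1, b=0, c=0): fault-free g0=1, g1=1, g2=0, g3=0, g4=1 → 1; observed 1. Eliminates g3 stuck-at-1, g3 inverted output, g4 inverted output.
Only g4 stuck-at-1 is consistent with every test.

g4 stuck-at-1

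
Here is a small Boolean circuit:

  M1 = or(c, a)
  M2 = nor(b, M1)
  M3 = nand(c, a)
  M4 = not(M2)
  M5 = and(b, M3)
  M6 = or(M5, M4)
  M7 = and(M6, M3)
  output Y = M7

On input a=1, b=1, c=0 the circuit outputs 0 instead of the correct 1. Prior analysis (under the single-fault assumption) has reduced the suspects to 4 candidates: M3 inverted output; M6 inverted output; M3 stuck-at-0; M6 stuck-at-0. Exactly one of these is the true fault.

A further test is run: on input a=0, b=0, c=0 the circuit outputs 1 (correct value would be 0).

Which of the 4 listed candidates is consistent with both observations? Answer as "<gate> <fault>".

Evaluate each candidate on input a=0, b=0, c=0:
  M3 inverted output: M1=0, M2=1, M3=0 [inverted output], M4=0, M5=0, M6=0, M7=0 → 0 — eliminated
  M6 inverted output: M1=0, M2=1, M3=1, M4=0, M5=0, M6=1 [inverted output], M7=1 → 1 — matches
  M3 stuck-at-0: M1=0, M2=1, M3=0 [stuck-at-0], M4=0, M5=0, M6=0, M7=0 → 0 — eliminated
  M6 stuck-at-0: M1=0, M2=1, M3=1, M4=0, M5=0, M6=0 [stuck-at-0], M7=0 → 0 — eliminated
Only M6 inverted output reproduces the observed 1.

M6 inverted output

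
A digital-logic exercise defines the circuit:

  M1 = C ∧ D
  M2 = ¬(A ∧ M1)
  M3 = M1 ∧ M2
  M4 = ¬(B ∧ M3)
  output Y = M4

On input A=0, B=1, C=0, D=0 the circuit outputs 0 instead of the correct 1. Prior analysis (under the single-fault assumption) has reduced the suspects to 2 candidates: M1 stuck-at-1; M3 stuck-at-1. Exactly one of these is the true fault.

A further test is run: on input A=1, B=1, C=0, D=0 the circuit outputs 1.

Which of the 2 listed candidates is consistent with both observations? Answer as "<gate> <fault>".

Evaluate each candidate on input A=1, B=1, C=0, D=0:
  M1 stuck-at-1: M1=1 [stuck-at-1], M2=0, M3=0, M4=1 → 1 — matches
  M3 stuck-at-1: M1=0, M2=1, M3=1 [stuck-at-1], M4=0 → 0 — eliminated
Only M1 stuck-at-1 reproduces the observed 1.

M1 stuck-at-1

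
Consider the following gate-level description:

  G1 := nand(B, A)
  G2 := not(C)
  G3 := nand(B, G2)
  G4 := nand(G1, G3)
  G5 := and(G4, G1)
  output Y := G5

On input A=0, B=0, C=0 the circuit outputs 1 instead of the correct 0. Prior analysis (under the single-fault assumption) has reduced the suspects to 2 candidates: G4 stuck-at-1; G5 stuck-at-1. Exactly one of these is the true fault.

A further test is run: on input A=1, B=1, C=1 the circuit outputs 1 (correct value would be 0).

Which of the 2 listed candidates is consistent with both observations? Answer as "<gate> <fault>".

G5 stuck-at-1

Evaluate each candidate on input A=1, B=1, C=1:
  G4 stuck-at-1: G1=0, G2=0, G3=1, G4=1 [stuck-at-1], G5=0 → 0 — eliminated
  G5 stuck-at-1: G1=0, G2=0, G3=1, G4=1, G5=1 [stuck-at-1] → 1 — matches
Only G5 stuck-at-1 reproduces the observed 1.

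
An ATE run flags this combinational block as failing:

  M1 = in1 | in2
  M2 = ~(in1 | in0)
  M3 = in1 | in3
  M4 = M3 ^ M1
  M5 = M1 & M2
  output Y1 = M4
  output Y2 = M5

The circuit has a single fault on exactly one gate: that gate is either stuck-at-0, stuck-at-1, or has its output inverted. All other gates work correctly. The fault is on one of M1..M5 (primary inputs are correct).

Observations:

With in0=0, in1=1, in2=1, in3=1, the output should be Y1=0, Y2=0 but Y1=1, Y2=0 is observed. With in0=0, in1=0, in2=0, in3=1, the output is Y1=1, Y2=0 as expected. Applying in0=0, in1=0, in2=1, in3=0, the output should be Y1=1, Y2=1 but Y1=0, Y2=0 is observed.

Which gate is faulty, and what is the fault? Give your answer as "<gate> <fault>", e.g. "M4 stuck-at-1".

Fault-free values for test 1 (in0=0, in1=1, in2=1, in3=1): M1=1, M2=0, M3=1, M4=0, M5=0, giving Y1=0, Y2=0. Observed Y1=1, Y2=0.
Test 1: faults giving observed Y1=1, Y2=0 are {M1 stuck-at-0, M1 inverted output, M3 stuck-at-0, M3 inverted output, M4 stuck-at-1, M4 inverted output}.
Test 2 (in0=0, in1=0, in2=0, in3=1): fault-free M1=0, M2=1, M3=1, M4=1, M5=0 → Y1=1, Y2=0; observed Y1=1, Y2=0. Eliminates M1 inverted output, M3 stuck-at-0, M3 inverted output, M4 inverted output.
Test 3 (in0=0, in1=0, in2=1, in3=0): fault-free M1=1, M2=1, M3=0, M4=1, M5=1 → Y1=1, Y2=1; observed Y1=0, Y2=0. Eliminates M4 stuck-at-1.
Only M1 stuck-at-0 is consistent with every test.

M1 stuck-at-0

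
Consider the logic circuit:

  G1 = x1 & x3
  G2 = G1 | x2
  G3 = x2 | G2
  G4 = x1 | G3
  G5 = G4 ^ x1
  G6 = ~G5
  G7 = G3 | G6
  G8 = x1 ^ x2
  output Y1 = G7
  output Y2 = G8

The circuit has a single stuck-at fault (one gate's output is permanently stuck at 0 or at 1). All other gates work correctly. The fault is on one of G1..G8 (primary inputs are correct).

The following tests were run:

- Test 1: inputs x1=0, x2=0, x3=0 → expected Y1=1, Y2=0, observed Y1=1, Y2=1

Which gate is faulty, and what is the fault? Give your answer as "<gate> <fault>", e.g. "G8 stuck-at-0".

G8 stuck-at-1

Fault-free values for test 1 (x1=0, x2=0, x3=0): G1=0, G2=0, G3=0, G4=0, G5=0, G6=1, G7=1, G8=0, giving Y1=1, Y2=0. Observed Y1=1, Y2=1.
Test 1: faults giving observed Y1=1, Y2=1 are {G8 stuck-at-1}.
Only G8 stuck-at-1 is consistent with every test.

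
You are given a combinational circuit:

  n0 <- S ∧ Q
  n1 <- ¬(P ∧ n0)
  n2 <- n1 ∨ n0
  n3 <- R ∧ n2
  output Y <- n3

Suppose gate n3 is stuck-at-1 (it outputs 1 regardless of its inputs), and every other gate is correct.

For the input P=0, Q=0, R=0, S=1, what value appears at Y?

1

Propagate with n3 forced: n0=0, n1=1, n2=1, n3=1 [stuck-at-1].
So Y = 1. (Without the fault it would be 0.)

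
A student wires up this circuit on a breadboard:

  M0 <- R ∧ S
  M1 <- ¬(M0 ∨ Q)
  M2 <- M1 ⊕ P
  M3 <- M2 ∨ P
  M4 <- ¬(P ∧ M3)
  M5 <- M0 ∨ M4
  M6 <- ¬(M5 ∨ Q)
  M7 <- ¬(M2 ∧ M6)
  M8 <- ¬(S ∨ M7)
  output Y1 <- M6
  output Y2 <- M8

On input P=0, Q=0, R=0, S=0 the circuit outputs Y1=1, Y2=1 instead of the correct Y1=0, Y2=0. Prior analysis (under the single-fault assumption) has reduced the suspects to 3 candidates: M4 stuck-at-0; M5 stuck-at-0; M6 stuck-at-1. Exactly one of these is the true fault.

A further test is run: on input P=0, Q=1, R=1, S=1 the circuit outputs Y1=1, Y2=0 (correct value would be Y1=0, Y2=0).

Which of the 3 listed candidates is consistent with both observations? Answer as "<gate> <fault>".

M6 stuck-at-1

Evaluate each candidate on input P=0, Q=1, R=1, S=1:
  M4 stuck-at-0: M0=1, M1=0, M2=0, M3=0, M4=0 [stuck-at-0], M5=1, M6=0, M7=1, M8=0 → Y1=0, Y2=0 — eliminated
  M5 stuck-at-0: M0=1, M1=0, M2=0, M3=0, M4=1, M5=0 [stuck-at-0], M6=0, M7=1, M8=0 → Y1=0, Y2=0 — eliminated
  M6 stuck-at-1: M0=1, M1=0, M2=0, M3=0, M4=1, M5=1, M6=1 [stuck-at-1], M7=1, M8=0 → Y1=1, Y2=0 — matches
Only M6 stuck-at-1 reproduces the observed Y1=1, Y2=0.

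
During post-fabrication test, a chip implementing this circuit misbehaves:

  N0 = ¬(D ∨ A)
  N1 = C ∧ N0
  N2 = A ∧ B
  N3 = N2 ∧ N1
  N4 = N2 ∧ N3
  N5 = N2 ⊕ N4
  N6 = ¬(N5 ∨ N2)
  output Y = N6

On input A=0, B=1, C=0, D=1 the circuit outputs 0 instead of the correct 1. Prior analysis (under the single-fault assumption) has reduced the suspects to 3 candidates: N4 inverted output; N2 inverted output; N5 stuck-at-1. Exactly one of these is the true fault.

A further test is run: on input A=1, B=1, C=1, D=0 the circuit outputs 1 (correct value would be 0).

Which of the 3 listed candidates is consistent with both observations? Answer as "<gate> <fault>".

N2 inverted output

Evaluate each candidate on input A=1, B=1, C=1, D=0:
  N4 inverted output: N0=0, N1=0, N2=1, N3=0, N4=1 [inverted output], N5=0, N6=0 → 0 — eliminated
  N2 inverted output: N0=0, N1=0, N2=0 [inverted output], N3=0, N4=0, N5=0, N6=1 → 1 — matches
  N5 stuck-at-1: N0=0, N1=0, N2=1, N3=0, N4=0, N5=1 [stuck-at-1], N6=0 → 0 — eliminated
Only N2 inverted output reproduces the observed 1.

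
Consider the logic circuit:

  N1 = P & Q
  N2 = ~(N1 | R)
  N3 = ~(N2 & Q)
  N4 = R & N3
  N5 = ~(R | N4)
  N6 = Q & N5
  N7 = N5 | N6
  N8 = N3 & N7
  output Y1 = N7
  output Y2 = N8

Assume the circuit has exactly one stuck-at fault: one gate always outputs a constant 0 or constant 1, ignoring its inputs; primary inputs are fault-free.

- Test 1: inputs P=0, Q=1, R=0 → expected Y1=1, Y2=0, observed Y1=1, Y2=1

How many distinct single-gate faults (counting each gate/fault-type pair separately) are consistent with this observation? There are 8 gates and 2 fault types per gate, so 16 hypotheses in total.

Fault-free: N1=0, N2=1, N3=0, N4=0, N5=1, N6=1, N7=1, N8=0 → Y1=1, Y2=0. Observed Y1=1, Y2=1.
  N1: stuck-at-1 ✓; others ✗
  N2: stuck-at-0 ✓; others ✗
  N3: stuck-at-1 ✓; others ✗
  N4: none of the 2 fault types match ✗
  N5: none of the 2 fault types match ✗
  N6: none of the 2 fault types match ✗
  N7: none of the 2 fault types match ✗
  N8: stuck-at-1 ✓; others ✗
Consistent faults: {N1 stuck-at-1, N2 stuck-at-0, N3 stuck-at-1, N8 stuck-at-1} — 4 in all.

4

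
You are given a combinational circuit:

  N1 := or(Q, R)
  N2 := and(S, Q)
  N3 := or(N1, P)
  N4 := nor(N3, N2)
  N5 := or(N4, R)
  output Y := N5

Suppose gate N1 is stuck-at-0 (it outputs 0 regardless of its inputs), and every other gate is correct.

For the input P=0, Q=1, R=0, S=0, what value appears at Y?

Propagate with N1 forced: N1=0 [stuck-at-0], N2=0, N3=0, N4=1, N5=1.
So Y = 1. (Without the fault it would be 0.)

1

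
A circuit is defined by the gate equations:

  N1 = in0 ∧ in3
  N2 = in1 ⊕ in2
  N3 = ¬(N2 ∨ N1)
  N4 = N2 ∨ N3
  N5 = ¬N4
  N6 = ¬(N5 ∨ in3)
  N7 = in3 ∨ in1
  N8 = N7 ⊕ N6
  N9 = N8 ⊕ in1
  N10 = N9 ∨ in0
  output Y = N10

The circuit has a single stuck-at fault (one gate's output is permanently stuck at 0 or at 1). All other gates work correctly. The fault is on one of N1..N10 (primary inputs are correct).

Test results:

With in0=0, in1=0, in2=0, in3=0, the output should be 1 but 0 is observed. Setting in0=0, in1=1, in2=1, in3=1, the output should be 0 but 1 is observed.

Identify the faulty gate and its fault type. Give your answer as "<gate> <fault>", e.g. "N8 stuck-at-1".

Fault-free values for test 1 (in0=0, in1=0, in2=0, in3=0): N1=0, N2=0, N3=1, N4=1, N5=0, N6=1, N7=0, N8=1, N9=1, N10=1, giving Y=1. Observed 0.
Test 1: faults giving observed 0 are {N1 stuck-at-1, N3 stuck-at-0, N4 stuck-at-0, N5 stuck-at-1, N6 stuck-at-0, N7 stuck-at-1, N8 stuck-at-0, N9 stuck-at-0, N10 stuck-at-0}.
Test 2 (in0=0, in1=1, in2=1, in3=1): fault-free N1=0, N2=0, N3=1, N4=1, N5=0, N6=0, N7=1, N8=1, N9=0, N10=0 → 0; observed 1. Eliminates N1 stuck-at-1, N3 stuck-at-0, N4 stuck-at-0, N5 stuck-at-1, N6 stuck-at-0, N7 stuck-at-1, N9 stuck-at-0, N10 stuck-at-0.
Only N8 stuck-at-0 is consistent with every test.

N8 stuck-at-0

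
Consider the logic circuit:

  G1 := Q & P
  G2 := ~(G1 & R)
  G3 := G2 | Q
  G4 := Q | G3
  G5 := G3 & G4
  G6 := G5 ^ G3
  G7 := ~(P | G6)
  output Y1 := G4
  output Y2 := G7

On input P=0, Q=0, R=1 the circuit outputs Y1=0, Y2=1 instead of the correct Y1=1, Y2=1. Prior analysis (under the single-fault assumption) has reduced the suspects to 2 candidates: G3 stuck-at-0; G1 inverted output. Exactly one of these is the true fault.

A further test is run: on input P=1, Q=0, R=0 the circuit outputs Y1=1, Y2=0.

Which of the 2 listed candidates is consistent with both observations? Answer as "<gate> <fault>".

Evaluate each candidate on input P=1, Q=0, R=0:
  G3 stuck-at-0: G1=0, G2=1, G3=0 [stuck-at-0], G4=0, G5=0, G6=0, G7=0 → Y1=0, Y2=0 — eliminated
  G1 inverted output: G1=1 [inverted output], G2=1, G3=1, G4=1, G5=1, G6=0, G7=0 → Y1=1, Y2=0 — matches
Only G1 inverted output reproduces the observed Y1=1, Y2=0.

G1 inverted output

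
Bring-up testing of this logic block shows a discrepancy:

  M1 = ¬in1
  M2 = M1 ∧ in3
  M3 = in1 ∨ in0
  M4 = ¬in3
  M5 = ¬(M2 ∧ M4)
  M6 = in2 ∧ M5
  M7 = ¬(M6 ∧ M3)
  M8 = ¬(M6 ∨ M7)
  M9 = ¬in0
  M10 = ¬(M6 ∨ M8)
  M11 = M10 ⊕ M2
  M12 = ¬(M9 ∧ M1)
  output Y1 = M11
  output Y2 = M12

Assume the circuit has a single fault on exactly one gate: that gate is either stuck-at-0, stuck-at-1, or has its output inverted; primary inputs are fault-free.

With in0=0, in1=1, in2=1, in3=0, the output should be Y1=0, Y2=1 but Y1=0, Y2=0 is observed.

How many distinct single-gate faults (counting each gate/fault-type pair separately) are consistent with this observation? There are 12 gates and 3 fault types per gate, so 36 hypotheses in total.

4

Fault-free: M1=0, M2=0, M3=1, M4=1, M5=1, M6=1, M7=0, M8=0, M9=1, M10=0, M11=0, M12=1 → Y1=0, Y2=1. Observed Y1=0, Y2=0.
  M1: stuck-at-1, inverted output ✓; others ✗
  M2: none of the 3 fault types match ✗
  M3: none of the 3 fault types match ✗
  M4: none of the 3 fault types match ✗
  M5: none of the 3 fault types match ✗
  M6: none of the 3 fault types match ✗
  M7: none of the 3 fault types match ✗
  M8: none of the 3 fault types match ✗
  M9: none of the 3 fault types match ✗
  M10: none of the 3 fault types match ✗
  M11: none of the 3 fault types match ✗
  M12: stuck-at-0, inverted output ✓; others ✗
Consistent faults: {M1 stuck-at-1, M1 inverted output, M12 stuck-at-0, M12 inverted output} — 4 in all.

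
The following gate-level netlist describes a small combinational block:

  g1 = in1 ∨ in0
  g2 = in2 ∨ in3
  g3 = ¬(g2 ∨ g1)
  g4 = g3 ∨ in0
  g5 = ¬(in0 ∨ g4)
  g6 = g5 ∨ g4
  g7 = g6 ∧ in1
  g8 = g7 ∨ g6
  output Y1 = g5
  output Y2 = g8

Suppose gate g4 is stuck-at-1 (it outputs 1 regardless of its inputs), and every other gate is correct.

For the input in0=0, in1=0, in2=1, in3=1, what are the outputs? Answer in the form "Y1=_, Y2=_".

Propagate with g4 forced: g1=0, g2=1, g3=0, g4=1 [stuck-at-1], g5=0, g6=1, g7=0, g8=1.
So the outputs are Y1=0, Y2=1. (Without the fault they would be Y1=1, Y2=1.)

Y1=0, Y2=1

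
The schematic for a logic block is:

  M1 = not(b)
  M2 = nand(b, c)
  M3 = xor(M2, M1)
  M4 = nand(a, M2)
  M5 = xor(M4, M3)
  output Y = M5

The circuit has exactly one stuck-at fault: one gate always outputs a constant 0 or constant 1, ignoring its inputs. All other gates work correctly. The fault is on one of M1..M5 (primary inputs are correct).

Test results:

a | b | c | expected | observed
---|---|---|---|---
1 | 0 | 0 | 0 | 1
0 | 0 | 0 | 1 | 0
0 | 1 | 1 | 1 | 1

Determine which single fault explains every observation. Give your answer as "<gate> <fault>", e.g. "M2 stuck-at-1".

Fault-free values for test 1 (a=1, b=0, c=0): M1=1, M2=1, M3=0, M4=0, M5=0, giving Y=0. Observed 1.
Test 1: faults giving observed 1 are {M1 stuck-at-0, M3 stuck-at-1, M4 stuck-at-1, M5 stuck-at-1}.
Test 2 (a=0, b=0, c=0): fault-free M1=1, M2=1, M3=0, M4=1, M5=1 → 1; observed 0. Eliminates M4 stuck-at-1, M5 stuck-at-1.
Test 3 (a=0, b=1, c=1): fault-free M1=0, M2=0, M3=0, M4=1, M5=1 → 1; observed 1. Eliminates M3 stuck-at-1.
Only M1 stuck-at-0 is consistent with every test.

M1 stuck-at-0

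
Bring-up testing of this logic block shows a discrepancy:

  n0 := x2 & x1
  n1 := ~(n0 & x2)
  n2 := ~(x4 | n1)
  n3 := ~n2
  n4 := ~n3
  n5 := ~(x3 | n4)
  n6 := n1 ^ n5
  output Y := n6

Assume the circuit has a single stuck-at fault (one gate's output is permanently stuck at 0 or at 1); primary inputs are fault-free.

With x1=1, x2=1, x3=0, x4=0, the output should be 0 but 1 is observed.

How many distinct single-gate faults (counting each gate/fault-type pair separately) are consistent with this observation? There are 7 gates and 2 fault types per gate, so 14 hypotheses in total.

5

Fault-free: n0=1, n1=0, n2=1, n3=0, n4=1, n5=0, n6=0 → 0. Observed 1.
  n0 stuck-at-0: output 0 ✗
  n0 stuck-at-1: output 0 ✗
  n1 stuck-at-0: output 0 ✗
  n1 stuck-at-1: output 0 ✗
  n2 stuck-at-0: output 1 ✓
  n2 stuck-at-1: output 0 ✗
  n3 stuck-at-0: output 0 ✗
  n3 stuck-at-1: output 1 ✓
  n4 stuck-at-0: output 1 ✓
  n4 stuck-at-1: output 0 ✗
  n5 stuck-at-0: output 0 ✗
  n5 stuck-at-1: output 1 ✓
  n6 stuck-at-0: output 0 ✗
  n6 stuck-at-1: output 1 ✓
Consistent faults: {n2 stuck-at-0, n3 stuck-at-1, n4 stuck-at-0, n5 stuck-at-1, n6 stuck-at-1} — 5 in all.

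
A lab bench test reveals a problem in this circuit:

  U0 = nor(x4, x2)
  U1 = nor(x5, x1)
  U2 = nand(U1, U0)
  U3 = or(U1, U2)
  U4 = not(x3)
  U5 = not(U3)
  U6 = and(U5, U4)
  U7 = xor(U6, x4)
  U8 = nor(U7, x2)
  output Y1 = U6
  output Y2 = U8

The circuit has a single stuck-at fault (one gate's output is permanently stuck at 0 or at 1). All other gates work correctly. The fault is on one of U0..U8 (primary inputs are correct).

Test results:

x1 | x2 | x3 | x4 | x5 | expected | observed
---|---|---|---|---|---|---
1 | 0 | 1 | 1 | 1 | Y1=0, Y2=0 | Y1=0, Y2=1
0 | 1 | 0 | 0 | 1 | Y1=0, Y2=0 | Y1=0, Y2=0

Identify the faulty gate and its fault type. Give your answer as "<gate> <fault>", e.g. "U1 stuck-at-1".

U7 stuck-at-0

Fault-free values for test 1 (x1=1, x2=0, x3=1, x4=1, x5=1): U0=0, U1=0, U2=1, U3=1, U4=0, U5=0, U6=0, U7=1, U8=0, giving Y1=0, Y2=0. Observed Y1=0, Y2=1.
Test 1: faults giving observed Y1=0, Y2=1 are {U7 stuck-at-0, U8 stuck-at-1}.
Test 2 (x1=0, x2=1, x3=0, x4=0, x5=1): fault-free U0=0, U1=0, U2=1, U3=1, U4=1, U5=0, U6=0, U7=0, U8=0 → Y1=0, Y2=0; observed Y1=0, Y2=0. Eliminates U8 stuck-at-1.
Only U7 stuck-at-0 is consistent with every test.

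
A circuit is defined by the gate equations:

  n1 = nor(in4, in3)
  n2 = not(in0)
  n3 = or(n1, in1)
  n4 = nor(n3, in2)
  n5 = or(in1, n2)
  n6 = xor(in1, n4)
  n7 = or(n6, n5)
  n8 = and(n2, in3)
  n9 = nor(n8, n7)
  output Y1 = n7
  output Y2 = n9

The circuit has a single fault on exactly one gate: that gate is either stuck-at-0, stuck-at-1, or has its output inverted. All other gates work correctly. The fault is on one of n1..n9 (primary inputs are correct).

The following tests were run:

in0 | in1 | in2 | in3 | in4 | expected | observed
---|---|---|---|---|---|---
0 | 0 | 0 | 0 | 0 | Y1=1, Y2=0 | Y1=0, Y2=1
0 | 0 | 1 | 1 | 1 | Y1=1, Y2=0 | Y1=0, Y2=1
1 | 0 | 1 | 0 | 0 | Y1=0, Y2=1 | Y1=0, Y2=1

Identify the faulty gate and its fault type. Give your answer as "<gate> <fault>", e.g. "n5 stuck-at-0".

Fault-free values for test 1 (in0=0, in1=0, in2=0, in3=0, in4=0): n1=1, n2=1, n3=1, n4=0, n5=1, n6=0, n7=1, n8=0, n9=0, giving Y1=1, Y2=0. Observed Y1=0, Y2=1.
Test 1: faults giving observed Y1=0, Y2=1 are {n2 stuck-at-0, n2 inverted output, n5 stuck-at-0, n5 inverted output, n7 stuck-at-0, n7 inverted output}.
Test 2 (in0=0, in1=0, in2=1, in3=1, in4=1): fault-free n1=0, n2=1, n3=0, n4=0, n5=1, n6=0, n7=1, n8=1, n9=0 → Y1=1, Y2=0; observed Y1=0, Y2=1. Eliminates n5 stuck-at-0, n5 inverted output, n7 stuck-at-0, n7 inverted output.
Test 3 (in0=1, in1=0, in2=1, in3=0, in4=0): fault-free n1=1, n2=0, n3=1, n4=0, n5=0, n6=0, n7=0, n8=0, n9=1 → Y1=0, Y2=1; observed Y1=0, Y2=1. Eliminates n2 inverted output.
Only n2 stuck-at-0 is consistent with every test.

n2 stuck-at-0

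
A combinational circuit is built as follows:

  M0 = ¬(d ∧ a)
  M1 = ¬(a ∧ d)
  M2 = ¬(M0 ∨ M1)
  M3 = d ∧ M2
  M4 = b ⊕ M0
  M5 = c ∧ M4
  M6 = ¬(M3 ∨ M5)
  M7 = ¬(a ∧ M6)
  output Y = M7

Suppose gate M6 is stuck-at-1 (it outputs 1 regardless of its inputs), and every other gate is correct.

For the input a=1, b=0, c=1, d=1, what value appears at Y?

0

Propagate with M6 forced: M0=0, M1=0, M2=1, M3=1, M4=0, M5=0, M6=1 [stuck-at-1], M7=0.
So Y = 0. (Without the fault it would be 1.)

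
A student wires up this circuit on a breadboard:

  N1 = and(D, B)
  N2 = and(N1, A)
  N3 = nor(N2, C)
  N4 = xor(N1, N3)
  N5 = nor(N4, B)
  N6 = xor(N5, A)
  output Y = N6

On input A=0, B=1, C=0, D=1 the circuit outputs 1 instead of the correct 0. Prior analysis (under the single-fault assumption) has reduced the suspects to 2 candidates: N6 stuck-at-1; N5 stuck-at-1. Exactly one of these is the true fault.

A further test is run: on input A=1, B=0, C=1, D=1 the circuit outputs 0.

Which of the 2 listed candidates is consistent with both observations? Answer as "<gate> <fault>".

N5 stuck-at-1

Evaluate each candidate on input A=1, B=0, C=1, D=1:
  N6 stuck-at-1: N1=0, N2=0, N3=0, N4=0, N5=1, N6=1 [stuck-at-1] → 1 — eliminated
  N5 stuck-at-1: N1=0, N2=0, N3=0, N4=0, N5=1 [stuck-at-1], N6=0 → 0 — matches
Only N5 stuck-at-1 reproduces the observed 0.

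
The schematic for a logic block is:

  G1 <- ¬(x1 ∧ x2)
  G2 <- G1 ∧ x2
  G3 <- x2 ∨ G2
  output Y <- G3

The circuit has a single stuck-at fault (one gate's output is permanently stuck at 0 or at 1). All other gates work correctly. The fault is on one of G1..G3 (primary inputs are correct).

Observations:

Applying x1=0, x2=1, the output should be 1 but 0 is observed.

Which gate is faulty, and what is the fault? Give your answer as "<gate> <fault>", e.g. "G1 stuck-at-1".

Fault-free values for test 1 (x1=0, x2=1): G1=1, G2=1, G3=1, giving Y=1. Observed 0.
Test 1: faults giving observed 0 are {G3 stuck-at-0}.
Only G3 stuck-at-0 is consistent with every test.

G3 stuck-at-0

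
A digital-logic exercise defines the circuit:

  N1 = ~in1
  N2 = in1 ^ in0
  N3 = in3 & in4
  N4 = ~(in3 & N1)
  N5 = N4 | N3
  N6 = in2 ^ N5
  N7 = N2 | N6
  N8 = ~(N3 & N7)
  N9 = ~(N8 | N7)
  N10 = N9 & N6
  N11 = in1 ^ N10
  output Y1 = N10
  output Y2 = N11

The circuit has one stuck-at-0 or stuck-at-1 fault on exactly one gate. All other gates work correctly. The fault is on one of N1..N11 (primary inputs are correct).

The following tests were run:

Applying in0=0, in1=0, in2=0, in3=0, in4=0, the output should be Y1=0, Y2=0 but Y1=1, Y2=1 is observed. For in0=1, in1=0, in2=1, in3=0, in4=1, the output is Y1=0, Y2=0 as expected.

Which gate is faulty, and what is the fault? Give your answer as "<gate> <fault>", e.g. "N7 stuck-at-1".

N9 stuck-at-1

Fault-free values for test 1 (in0=0, in1=0, in2=0, in3=0, in4=0): N1=1, N2=0, N3=0, N4=1, N5=1, N6=1, N7=1, N8=1, N9=0, N10=0, N11=0, giving Y1=0, Y2=0. Observed Y1=1, Y2=1.
Test 1: faults giving observed Y1=1, Y2=1 are {N9 stuck-at-1, N10 stuck-at-1}.
Test 2 (in0=1, in1=0, in2=1, in3=0, in4=1): fault-free N1=1, N2=1, N3=0, N4=1, N5=1, N6=0, N7=1, N8=1, N9=0, N10=0, N11=0 → Y1=0, Y2=0; observed Y1=0, Y2=0. Eliminates N10 stuck-at-1.
Only N9 stuck-at-1 is consistent with every test.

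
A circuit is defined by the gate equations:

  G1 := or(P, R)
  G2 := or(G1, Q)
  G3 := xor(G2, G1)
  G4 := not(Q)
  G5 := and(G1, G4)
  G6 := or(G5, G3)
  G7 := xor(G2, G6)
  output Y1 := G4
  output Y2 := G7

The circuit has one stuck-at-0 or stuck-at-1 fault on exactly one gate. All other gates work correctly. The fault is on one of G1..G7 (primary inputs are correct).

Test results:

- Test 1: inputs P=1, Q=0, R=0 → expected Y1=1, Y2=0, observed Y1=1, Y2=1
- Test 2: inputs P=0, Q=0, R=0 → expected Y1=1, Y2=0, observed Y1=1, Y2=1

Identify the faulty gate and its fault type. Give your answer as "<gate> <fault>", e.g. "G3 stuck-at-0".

Fault-free values for test 1 (P=1, Q=0, R=0): G1=1, G2=1, G3=0, G4=1, G5=1, G6=1, G7=0, giving Y1=1, Y2=0. Observed Y1=1, Y2=1.
Test 1: faults giving observed Y1=1, Y2=1 are {G2 stuck-at-0, G5 stuck-at-0, G6 stuck-at-0, G7 stuck-at-1}.
Test 2 (P=0, Q=0, R=0): fault-free G1=0, G2=0, G3=0, G4=1, G5=0, G6=0, G7=0 → Y1=1, Y2=0; observed Y1=1, Y2=1. Eliminates G2 stuck-at-0, G5 stuck-at-0, G6 stuck-at-0.
Only G7 stuck-at-1 is consistent with every test.

G7 stuck-at-1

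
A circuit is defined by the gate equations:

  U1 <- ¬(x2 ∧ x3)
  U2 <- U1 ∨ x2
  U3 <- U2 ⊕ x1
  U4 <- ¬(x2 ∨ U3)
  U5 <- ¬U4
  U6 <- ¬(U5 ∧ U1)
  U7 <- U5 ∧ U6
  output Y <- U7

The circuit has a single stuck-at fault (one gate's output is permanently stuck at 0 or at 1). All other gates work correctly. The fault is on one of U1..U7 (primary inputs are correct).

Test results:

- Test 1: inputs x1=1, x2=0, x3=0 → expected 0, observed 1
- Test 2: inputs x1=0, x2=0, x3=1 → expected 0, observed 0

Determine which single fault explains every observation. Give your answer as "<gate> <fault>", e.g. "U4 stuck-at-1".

U1 stuck-at-0

Fault-free values for test 1 (x1=1, x2=0, x3=0): U1=1, U2=1, U3=0, U4=1, U5=0, U6=1, U7=0, giving Y=0. Observed 1.
Test 1: faults giving observed 1 are {U1 stuck-at-0, U7 stuck-at-1}.
Test 2 (x1=0, x2=0, x3=1): fault-free U1=1, U2=1, U3=1, U4=0, U5=1, U6=0, U7=0 → 0; observed 0. Eliminates U7 stuck-at-1.
Only U1 stuck-at-0 is consistent with every test.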